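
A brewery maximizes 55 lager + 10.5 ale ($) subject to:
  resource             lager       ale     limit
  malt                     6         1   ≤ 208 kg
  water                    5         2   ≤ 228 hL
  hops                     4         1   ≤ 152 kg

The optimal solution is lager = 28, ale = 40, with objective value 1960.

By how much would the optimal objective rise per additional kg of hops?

4

At the optimum: malt uses 208 of 208 (binding); water uses 220 of 228 (slack = 8); hops uses 152 of 152 (binding).
Slack constraints have shadow price 0 (complementary slackness).
Dual feasibility on the basic columns requires 6·y_malt + 4·y_hops = 55, 1·y_malt + 1·y_hops = 10.5.
Solving: y_malt = 6.5, y_hops = 4.
Shadow price of hops = 4.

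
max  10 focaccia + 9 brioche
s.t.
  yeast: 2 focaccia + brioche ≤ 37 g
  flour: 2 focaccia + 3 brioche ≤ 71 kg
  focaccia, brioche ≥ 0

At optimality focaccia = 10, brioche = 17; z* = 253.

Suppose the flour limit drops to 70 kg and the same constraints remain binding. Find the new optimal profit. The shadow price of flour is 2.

251

Δb = -1, so new z* = 253 + (2)·(-1) = 253 − 2 = 251.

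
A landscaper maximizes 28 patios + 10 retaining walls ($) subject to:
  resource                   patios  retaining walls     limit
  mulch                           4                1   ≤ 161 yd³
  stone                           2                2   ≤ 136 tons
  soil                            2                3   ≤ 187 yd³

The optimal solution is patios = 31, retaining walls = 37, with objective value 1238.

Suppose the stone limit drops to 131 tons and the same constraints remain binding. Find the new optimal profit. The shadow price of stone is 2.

Δb = -5, so new z* = 1238 + (2)·(-5) = 1238 − 10 = 1228.

1228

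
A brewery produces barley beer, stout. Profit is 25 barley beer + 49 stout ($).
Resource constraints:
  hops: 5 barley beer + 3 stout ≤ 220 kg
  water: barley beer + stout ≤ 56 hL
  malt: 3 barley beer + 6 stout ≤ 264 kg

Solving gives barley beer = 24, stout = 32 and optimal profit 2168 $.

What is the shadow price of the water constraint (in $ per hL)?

Check each constraint at x*: hops 216/220 (slack 4); water 56/56 (tight); malt 264/264 (tight).
Slack constraints have shadow price 0 (complementary slackness).
The binding rows give the dual system: 1·y_water + 3·y_malt = 25 and 1·y_water + 6·y_malt = 49.
→ y_water = 1 and y_malt = 8.
Shadow price of water = 1.

1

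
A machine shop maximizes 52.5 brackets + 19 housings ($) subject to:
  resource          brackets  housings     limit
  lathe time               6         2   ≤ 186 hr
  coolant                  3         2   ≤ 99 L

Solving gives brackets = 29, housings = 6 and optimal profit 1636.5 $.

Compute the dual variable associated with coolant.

At the optimum: lathe time uses 186 of 186 (binding); coolant uses 99 of 99 (binding).
Dual feasibility on the basic columns requires 6·y_lathe time + 3·y_coolant = 52.5, 2·y_lathe time + 2·y_coolant = 19.
This yields shadow prices y_lathe time = 8, y_coolant = 1.5.
Shadow price of coolant = 1.5.

1.5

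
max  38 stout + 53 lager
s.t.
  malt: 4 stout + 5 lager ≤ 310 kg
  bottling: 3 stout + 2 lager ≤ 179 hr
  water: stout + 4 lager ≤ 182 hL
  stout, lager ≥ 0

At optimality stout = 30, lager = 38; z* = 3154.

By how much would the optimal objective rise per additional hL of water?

Binding: malt and water. Non-binding: bottling (13 unused).
Since bottling is not tight, its dual is 0.
Dual feasibility on the basic columns requires 4·y_malt + 1·y_water = 38, 5·y_malt + 4·y_water = 53.
Solving: y_malt = 9, y_water = 2.
Shadow price of water = 2.

2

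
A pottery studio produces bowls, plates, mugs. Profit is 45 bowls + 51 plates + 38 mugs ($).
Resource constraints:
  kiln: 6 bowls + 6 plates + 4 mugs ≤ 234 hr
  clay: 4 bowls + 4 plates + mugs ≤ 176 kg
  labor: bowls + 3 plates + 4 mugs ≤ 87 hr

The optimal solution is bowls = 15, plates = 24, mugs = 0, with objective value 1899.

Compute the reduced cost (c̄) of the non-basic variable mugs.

-2

At the optimum: kiln uses 234 of 234 (binding); clay uses 156 of 176 (slack = 20); labor uses 87 of 87 (binding).
Slack constraints have shadow price 0 (complementary slackness).
The binding rows give the dual system: 6·y_kiln + 1·y_labor = 45 and 6·y_kiln + 3·y_labor = 51.
→ y_kiln = 7 and y_labor = 3.
Reduced cost of mugs: c₃ − yᵀa₃ = 38 − (7·4 + 3·4) = 38 − 40 = -2.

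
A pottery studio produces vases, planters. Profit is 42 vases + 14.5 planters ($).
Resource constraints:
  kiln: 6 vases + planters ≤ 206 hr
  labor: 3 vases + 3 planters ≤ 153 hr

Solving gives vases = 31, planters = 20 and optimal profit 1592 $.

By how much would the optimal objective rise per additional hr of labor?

3

Both kiln and labor are binding at x*.
From A_Bᵀ y = c: 6·y_kiln + 3·y_labor = 42; 1·y_kiln + 3·y_labor = 14.5.
→ y_kiln = 5.5 and y_labor = 3.
Shadow price of labor = 3.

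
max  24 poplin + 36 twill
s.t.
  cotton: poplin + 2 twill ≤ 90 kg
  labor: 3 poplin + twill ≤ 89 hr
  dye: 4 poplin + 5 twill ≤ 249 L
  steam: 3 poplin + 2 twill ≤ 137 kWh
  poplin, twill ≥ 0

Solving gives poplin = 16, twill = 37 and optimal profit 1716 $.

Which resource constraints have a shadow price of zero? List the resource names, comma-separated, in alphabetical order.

labor, steam

cotton: 90/90 (binding)
labor: 85/89 (slack 4)
dye: 249/249 (binding)
steam: 122/137 (slack 15)
By complementary slackness, a constraint with positive slack has shadow price 0 → labor, steam.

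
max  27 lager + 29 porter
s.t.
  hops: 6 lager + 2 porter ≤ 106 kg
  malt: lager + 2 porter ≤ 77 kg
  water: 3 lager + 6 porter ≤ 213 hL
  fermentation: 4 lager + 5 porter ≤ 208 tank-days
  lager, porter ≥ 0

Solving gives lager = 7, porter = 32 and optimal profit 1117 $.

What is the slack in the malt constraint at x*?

malt used = 1·7 + 2·32 = 71; slack = 77 − 71 = 6.

6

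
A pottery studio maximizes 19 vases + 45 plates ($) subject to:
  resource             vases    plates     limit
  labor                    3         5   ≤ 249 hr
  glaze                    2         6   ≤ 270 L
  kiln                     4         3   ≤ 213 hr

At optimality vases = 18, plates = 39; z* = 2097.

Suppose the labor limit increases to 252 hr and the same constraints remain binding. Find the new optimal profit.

2106

Binding: labor and glaze. Non-binding: kiln (24 unused).
By complementary slackness, y = 0 for the non-binding constraint.
Dual feasibility on the basic columns requires 3·y_labor + 2·y_glaze = 19, 5·y_labor + 6·y_glaze = 45.
→ y_labor = 3 and y_glaze = 5.
Δz = y_labor·Δb = 3 × (3) = 9, so new z* = 2097 + 9 = 2106.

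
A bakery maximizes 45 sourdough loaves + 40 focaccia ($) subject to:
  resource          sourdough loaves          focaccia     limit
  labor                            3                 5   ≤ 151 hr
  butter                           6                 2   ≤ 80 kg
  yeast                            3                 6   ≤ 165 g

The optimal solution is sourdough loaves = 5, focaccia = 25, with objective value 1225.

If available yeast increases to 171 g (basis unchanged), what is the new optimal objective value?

At the optimum: labor uses 140 of 151 (slack = 11); butter uses 80 of 80 (binding); yeast uses 165 of 165 (binding).
By complementary slackness, y = 0 for the non-binding constraint.
Dual feasibility on the basic columns requires 6·y_butter + 3·y_yeast = 45, 2·y_butter + 6·y_yeast = 40.
Solving: y_butter = 5, y_yeast = 5.
Δz = y_yeast·Δb = 5 × (6) = 30, so new z* = 1225 + 30 = 1255.

1255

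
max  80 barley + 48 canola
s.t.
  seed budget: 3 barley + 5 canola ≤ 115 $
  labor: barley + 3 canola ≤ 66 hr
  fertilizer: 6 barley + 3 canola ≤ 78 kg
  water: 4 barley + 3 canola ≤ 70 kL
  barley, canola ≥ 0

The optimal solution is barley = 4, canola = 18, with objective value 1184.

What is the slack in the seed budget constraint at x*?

seed budget used = 3·4 + 5·18 = 102; slack = 115 − 102 = 13.

13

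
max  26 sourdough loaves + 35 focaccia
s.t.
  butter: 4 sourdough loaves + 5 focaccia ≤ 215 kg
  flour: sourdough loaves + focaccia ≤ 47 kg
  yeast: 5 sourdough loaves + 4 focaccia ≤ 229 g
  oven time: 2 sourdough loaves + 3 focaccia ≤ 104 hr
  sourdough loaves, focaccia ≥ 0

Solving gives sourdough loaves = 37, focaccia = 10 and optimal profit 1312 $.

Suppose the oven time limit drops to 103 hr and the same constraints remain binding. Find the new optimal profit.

1303

At the optimum: butter uses 198 of 215 (slack = 17); flour uses 47 of 47 (binding); yeast uses 225 of 229 (slack = 4); oven time uses 104 of 104 (binding).
By complementary slackness, y = 0 for the non-binding constraints.
From A_Bᵀ y = c: 1·y_flour + 2·y_oven time = 26; 1·y_flour + 3·y_oven time = 35.
→ y_flour = 8 and y_oven time = 9.
Δz = y_oven time·Δb = 9 × (-1) = -9, so new z* = 1312 − 9 = 1303.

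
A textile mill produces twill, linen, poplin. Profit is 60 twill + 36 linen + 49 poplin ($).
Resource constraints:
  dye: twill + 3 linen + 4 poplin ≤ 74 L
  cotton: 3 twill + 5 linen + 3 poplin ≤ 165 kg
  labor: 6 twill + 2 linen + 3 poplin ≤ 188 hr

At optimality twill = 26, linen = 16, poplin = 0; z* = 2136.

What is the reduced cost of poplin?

At the optimum: dye uses 74 of 74 (binding); cotton uses 158 of 165 (slack = 7); labor uses 188 of 188 (binding).
By complementary slackness, y = 0 for the non-binding constraint.
The binding rows give the dual system: 1·y_dye + 6·y_labor = 60 and 3·y_dye + 2·y_labor = 36.
→ y_dye = 6 and y_labor = 9.
Reduced cost of poplin: c₃ − yᵀa₃ = 49 − (6·4 + 9·3) = 49 − 51 = -2.

-2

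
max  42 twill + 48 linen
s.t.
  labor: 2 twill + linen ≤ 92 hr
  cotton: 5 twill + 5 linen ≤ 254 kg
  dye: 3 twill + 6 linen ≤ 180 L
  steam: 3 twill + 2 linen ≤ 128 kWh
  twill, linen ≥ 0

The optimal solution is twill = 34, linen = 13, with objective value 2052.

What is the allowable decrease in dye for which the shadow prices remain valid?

52

Binding constraints: dye, steam. The basis is B = [[3,6],[3,2]] with det -12.
Per unit decrease in dye, x* moves by d = (0.1667, -0.25).
The basis stays optimal until linen reaches 0; allowable decrease = 52 L.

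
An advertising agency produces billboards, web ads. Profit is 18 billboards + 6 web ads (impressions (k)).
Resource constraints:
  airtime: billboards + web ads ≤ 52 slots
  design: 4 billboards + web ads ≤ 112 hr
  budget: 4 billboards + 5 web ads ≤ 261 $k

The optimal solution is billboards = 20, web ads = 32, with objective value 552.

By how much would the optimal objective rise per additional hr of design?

4

Binding: airtime and design. Non-binding: budget (21 unused).
By complementary slackness, y = 0 for the non-binding constraint.
The binding rows give the dual system: 1·y_airtime + 4·y_design = 18 and 1·y_airtime + 1·y_design = 6.
This yields shadow prices y_airtime = 2, y_design = 4.
Shadow price of design = 4.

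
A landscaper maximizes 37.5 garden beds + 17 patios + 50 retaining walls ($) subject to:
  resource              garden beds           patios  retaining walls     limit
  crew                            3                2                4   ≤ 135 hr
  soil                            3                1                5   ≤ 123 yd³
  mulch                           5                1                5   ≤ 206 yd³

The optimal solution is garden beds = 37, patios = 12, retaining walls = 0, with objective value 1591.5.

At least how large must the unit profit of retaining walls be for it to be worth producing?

58

At the optimum: crew uses 135 of 135 (binding); soil uses 123 of 123 (binding); mulch uses 197 of 206 (slack = 9).
By complementary slackness, y = 0 for the non-binding constraint.
From A_Bᵀ y = c: 3·y_crew + 3·y_soil = 37.5; 2·y_crew + 1·y_soil = 17.
This yields shadow prices y_crew = 4.5, y_soil = 8.
retaining walls enters the basis when its profit ≥ yᵀa₃ = 4.5·4 + 8·5 = 58.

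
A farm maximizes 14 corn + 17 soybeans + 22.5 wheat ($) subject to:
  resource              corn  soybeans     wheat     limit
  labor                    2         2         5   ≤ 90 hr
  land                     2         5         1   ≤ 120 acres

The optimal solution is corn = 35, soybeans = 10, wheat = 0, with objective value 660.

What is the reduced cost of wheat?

-8.5

Check each constraint at x*: labor 90/90 (tight); land 120/120 (tight).
The binding rows give the dual system: 2·y_labor + 2·y_land = 14 and 2·y_labor + 5·y_land = 17.
Solving: y_labor = 6, y_land = 1.
Reduced cost of wheat: c₃ − yᵀa₃ = 22.5 − (6·5 + 1·1) = 22.5 − 31 = -8.5.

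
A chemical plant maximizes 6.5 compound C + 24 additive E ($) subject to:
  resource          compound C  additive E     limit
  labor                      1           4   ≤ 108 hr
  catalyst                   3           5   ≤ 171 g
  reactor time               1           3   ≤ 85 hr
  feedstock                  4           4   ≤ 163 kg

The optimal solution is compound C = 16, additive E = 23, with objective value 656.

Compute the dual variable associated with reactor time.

2

Binding: labor and reactor time. Non-binding: catalyst (8 unused), feedstock (7 unused).
Slack constraints have shadow price 0 (complementary slackness).
The binding rows give the dual system: 1·y_labor + 1·y_reactor time = 6.5 and 4·y_labor + 3·y_reactor time = 24.
→ y_labor = 4.5 and y_reactor time = 2.
Shadow price of reactor time = 2.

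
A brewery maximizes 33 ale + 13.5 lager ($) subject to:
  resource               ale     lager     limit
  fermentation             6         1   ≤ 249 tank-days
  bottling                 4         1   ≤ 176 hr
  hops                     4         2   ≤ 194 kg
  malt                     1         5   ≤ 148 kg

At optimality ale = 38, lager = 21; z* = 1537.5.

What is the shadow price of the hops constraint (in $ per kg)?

At the optimum: fermentation uses 249 of 249 (binding); bottling uses 173 of 176 (slack = 3); hops uses 194 of 194 (binding); malt uses 143 of 148 (slack = 5).
Slack constraints have shadow price 0 (complementary slackness).
Dual feasibility on the basic columns requires 6·y_fermentation + 4·y_hops = 33, 1·y_fermentation + 2·y_hops = 13.5.
→ y_fermentation = 1.5 and y_hops = 6.
Shadow price of hops = 6.

6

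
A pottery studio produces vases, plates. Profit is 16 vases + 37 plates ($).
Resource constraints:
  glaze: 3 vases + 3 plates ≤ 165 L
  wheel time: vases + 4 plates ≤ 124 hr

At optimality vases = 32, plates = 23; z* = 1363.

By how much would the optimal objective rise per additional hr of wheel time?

Check each constraint at x*: glaze 165/165 (tight); wheel time 124/124 (tight).
The binding rows give the dual system: 3·y_glaze + 1·y_wheel time = 16 and 3·y_glaze + 4·y_wheel time = 37.
Solving: y_glaze = 3, y_wheel time = 7.
Shadow price of wheel time = 7.

7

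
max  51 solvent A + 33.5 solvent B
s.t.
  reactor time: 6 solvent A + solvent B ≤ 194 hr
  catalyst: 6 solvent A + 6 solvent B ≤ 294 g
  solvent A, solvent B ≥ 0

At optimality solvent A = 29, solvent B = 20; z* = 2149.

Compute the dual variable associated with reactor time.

3.5

At the optimum: reactor time uses 194 of 194 (binding); catalyst uses 294 of 294 (binding).
Dual feasibility on the basic columns requires 6·y_reactor time + 6·y_catalyst = 51, 1·y_reactor time + 6·y_catalyst = 33.5.
This yields shadow prices y_reactor time = 3.5, y_catalyst = 5.
Shadow price of reactor time = 3.5.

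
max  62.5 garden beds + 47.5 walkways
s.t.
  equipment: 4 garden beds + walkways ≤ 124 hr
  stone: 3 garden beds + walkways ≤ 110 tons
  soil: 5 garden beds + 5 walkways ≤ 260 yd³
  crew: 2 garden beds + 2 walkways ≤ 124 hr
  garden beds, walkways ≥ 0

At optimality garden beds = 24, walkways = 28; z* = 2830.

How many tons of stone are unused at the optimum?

10

stone used = 3·24 + 1·28 = 100; slack = 110 − 100 = 10.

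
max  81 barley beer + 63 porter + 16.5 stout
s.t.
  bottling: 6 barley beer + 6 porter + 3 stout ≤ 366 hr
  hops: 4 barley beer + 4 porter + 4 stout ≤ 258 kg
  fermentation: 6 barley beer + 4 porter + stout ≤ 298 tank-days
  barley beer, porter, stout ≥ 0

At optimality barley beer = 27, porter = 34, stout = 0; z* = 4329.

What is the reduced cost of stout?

-6

Binding: bottling and fermentation. Non-binding: hops (14 unused).
Since hops is not tight, its dual is 0.
The binding rows give the dual system: 6·y_bottling + 6·y_fermentation = 81 and 6·y_bottling + 4·y_fermentation = 63.
Solving: y_bottling = 4.5, y_fermentation = 9.
Reduced cost of stout: c₃ − yᵀa₃ = 16.5 − (4.5·3 + 9·1) = 16.5 − 22.5 = -6.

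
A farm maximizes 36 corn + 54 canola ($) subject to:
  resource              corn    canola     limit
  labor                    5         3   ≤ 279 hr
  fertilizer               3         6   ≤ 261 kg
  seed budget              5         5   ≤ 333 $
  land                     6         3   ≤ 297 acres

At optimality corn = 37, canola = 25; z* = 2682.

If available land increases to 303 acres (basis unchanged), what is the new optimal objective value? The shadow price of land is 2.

Δb = 6, so new z* = 2682 + (2)·(6) = 2682 + 12 = 2694.

2694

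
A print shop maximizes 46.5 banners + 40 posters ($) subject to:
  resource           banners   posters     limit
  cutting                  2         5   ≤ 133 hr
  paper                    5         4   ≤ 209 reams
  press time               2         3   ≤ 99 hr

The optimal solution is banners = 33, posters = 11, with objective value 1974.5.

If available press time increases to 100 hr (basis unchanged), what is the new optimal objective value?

1976.5

Check each constraint at x*: cutting 121/133 (slack 12); paper 209/209 (tight); press time 99/99 (tight).
Since cutting is not tight, its dual is 0.
The binding rows give the dual system: 5·y_paper + 2·y_press time = 46.5 and 4·y_paper + 3·y_press time = 40.
Solving: y_paper = 8.5, y_press time = 2.
Δz = y_press time·Δb = 2 × (1) = 2, so new z* = 1974.5 + 2 = 1976.5.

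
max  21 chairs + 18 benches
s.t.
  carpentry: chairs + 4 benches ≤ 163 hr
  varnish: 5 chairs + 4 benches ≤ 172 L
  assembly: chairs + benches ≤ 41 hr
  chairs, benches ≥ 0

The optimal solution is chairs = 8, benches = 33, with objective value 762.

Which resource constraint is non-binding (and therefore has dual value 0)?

carpentry: 140/163 (slack 23)
varnish: 172/172 (binding)
assembly: 41/41 (binding)
By complementary slackness, a constraint with positive slack has shadow price 0 → carpentry.

carpentry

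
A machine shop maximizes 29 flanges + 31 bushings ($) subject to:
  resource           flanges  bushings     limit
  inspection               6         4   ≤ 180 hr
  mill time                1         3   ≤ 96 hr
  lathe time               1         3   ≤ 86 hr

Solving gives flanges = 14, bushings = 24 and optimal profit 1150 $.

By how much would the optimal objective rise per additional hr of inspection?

4

At the optimum: inspection uses 180 of 180 (binding); mill time uses 86 of 96 (slack = 10); lathe time uses 86 of 86 (binding).
By complementary slackness, y = 0 for the non-binding constraint.
From A_Bᵀ y = c: 6·y_inspection + 1·y_lathe time = 29; 4·y_inspection + 3·y_lathe time = 31.
Solving: y_inspection = 4, y_lathe time = 5.
Shadow price of inspection = 4.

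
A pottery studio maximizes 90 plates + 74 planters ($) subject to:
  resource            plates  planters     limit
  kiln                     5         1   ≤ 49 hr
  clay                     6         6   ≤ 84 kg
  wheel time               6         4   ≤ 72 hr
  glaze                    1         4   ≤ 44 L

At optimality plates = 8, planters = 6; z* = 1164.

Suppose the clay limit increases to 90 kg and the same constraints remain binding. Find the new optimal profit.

At the optimum: kiln uses 46 of 49 (slack = 3); clay uses 84 of 84 (binding); wheel time uses 72 of 72 (binding); glaze uses 32 of 44 (slack = 12).
Since kiln, glaze are not tight, their duals are 0.
The binding rows give the dual system: 6·y_clay + 6·y_wheel time = 90 and 6·y_clay + 4·y_wheel time = 74.
→ y_clay = 7 and y_wheel time = 8.
Δz = y_clay·Δb = 7 × (6) = 42, so new z* = 1164 + 42 = 1206.

1206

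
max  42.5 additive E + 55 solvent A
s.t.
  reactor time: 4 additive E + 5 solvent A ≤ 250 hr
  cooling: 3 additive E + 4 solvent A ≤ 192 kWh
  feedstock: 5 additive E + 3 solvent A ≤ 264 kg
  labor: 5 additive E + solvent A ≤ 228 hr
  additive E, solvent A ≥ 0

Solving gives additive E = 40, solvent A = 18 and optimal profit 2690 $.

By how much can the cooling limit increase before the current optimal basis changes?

8

Binding constraints: reactor time, cooling. The basis is B = [[4,5],[3,4]] with det 1.
Per unit increase in cooling, x* moves by d = (-5, 4).
The basis stays optimal until additive E reaches 0; allowable increase = 8 kWh.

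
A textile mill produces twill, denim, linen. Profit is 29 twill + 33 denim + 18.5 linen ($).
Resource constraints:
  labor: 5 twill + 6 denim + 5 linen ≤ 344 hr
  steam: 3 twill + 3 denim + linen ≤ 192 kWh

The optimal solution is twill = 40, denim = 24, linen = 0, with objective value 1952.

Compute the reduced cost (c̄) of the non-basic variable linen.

At the optimum: labor uses 344 of 344 (binding); steam uses 192 of 192 (binding).
Dual feasibility on the basic columns requires 5·y_labor + 3·y_steam = 29, 6·y_labor + 3·y_steam = 33.
This yields shadow prices y_labor = 4, y_steam = 3.
Reduced cost of linen: c₃ − yᵀa₃ = 18.5 − (4·5 + 3·1) = 18.5 − 23 = -4.5.

-4.5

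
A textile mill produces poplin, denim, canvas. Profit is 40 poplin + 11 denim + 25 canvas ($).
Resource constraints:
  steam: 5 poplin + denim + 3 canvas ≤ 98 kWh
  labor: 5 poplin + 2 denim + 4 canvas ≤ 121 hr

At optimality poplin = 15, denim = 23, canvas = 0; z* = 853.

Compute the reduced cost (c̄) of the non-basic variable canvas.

-2

At the optimum: steam uses 98 of 98 (binding); labor uses 121 of 121 (binding).
From A_Bᵀ y = c: 5·y_steam + 5·y_labor = 40; 1·y_steam + 2·y_labor = 11.
→ y_steam = 5 and y_labor = 3.
Reduced cost of canvas: c₃ − yᵀa₃ = 25 − (5·3 + 3·4) = 25 − 27 = -2.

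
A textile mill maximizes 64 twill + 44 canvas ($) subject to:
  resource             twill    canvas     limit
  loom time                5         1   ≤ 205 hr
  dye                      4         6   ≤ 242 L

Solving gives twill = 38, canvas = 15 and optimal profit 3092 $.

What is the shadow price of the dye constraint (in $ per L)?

6

Both loom time and dye are binding at x*.
Dual feasibility on the basic columns requires 5·y_loom time + 4·y_dye = 64, 1·y_loom time + 6·y_dye = 44.
→ y_loom time = 8 and y_dye = 6.
Shadow price of dye = 6.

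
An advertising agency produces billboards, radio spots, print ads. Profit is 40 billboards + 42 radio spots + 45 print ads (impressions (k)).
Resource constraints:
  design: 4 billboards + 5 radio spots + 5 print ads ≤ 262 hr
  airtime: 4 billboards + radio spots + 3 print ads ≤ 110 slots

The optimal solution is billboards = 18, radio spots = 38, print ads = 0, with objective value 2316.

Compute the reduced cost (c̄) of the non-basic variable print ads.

Both design and airtime are binding at x*.
The binding rows give the dual system: 4·y_design + 4·y_airtime = 40 and 5·y_design + 1·y_airtime = 42.
→ y_design = 8 and y_airtime = 2.
Reduced cost of print ads: c₃ − yᵀa₃ = 45 − (8·5 + 2·3) = 45 − 46 = -1.

-1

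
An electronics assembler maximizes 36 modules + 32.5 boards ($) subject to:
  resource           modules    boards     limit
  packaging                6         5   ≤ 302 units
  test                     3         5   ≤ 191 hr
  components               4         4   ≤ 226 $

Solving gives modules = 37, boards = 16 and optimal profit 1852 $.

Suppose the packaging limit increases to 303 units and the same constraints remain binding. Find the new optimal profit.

At the optimum: packaging uses 302 of 302 (binding); test uses 191 of 191 (binding); components uses 212 of 226 (slack = 14).
By complementary slackness, y = 0 for the non-binding constraint.
From A_Bᵀ y = c: 6·y_packaging + 3·y_test = 36; 5·y_packaging + 5·y_test = 32.5.
This yields shadow prices y_packaging = 5.5, y_test = 1.
Δz = y_packaging·Δb = 5.5 × (1) = 5.5, so new z* = 1852 + 5.5 = 1857.5.

1857.5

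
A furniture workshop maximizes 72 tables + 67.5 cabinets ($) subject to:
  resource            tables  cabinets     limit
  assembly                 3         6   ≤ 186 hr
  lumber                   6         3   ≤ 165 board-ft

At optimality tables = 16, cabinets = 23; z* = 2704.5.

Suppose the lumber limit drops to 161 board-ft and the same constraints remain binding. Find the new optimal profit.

Both assembly and lumber are binding at x*.
Dual feasibility on the basic columns requires 3·y_assembly + 6·y_lumber = 72, 6·y_assembly + 3·y_lumber = 67.5.
This yields shadow prices y_assembly = 7, y_lumber = 8.5.
Δz = y_lumber·Δb = 8.5 × (-4) = -34, so new z* = 2704.5 − 34 = 2670.5.

2670.5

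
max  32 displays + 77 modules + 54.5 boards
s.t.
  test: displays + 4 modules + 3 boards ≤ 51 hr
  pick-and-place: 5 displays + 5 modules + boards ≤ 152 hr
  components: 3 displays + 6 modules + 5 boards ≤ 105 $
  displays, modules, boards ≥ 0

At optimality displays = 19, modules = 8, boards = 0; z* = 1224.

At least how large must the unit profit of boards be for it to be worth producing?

62

Binding: test and components. Non-binding: pick-and-place (17 unused).
By complementary slackness, y = 0 for the non-binding constraint.
From A_Bᵀ y = c: 1·y_test + 3·y_components = 32; 4·y_test + 6·y_components = 77.
Solving: y_test = 6.5, y_components = 8.5.
boards enters the basis when its profit ≥ yᵀa₃ = 6.5·3 + 8.5·5 = 62.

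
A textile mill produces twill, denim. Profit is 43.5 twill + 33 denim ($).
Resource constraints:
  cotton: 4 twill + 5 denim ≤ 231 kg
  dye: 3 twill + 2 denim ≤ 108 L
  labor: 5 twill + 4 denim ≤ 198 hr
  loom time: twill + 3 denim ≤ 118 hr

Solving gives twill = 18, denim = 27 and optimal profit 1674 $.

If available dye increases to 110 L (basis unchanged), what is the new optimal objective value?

1683

Check each constraint at x*: cotton 207/231 (slack 24); dye 108/108 (tight); labor 198/198 (tight); loom time 99/118 (slack 19).
By complementary slackness, y = 0 for the non-binding constraints.
The binding rows give the dual system: 3·y_dye + 5·y_labor = 43.5 and 2·y_dye + 4·y_labor = 33.
This yields shadow prices y_dye = 4.5, y_labor = 6.
Δz = y_dye·Δb = 4.5 × (2) = 9, so new z* = 1674 + 9 = 1683.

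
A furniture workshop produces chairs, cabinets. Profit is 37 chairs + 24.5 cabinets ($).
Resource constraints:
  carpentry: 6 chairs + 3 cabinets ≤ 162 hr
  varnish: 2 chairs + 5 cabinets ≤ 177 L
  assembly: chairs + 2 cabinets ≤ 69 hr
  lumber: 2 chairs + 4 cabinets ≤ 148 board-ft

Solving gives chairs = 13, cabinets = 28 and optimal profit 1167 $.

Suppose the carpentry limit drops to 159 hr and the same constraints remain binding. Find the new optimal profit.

Check each constraint at x*: carpentry 162/162 (tight); varnish 166/177 (slack 11); assembly 69/69 (tight); lumber 138/148 (slack 10).
Since varnish, lumber are not tight, their duals are 0.
Dual feasibility on the basic columns requires 6·y_carpentry + 1·y_assembly = 37, 3·y_carpentry + 2·y_assembly = 24.5.
→ y_carpentry = 5.5 and y_assembly = 4.
Δz = y_carpentry·Δb = 5.5 × (-3) = -16.5, so new z* = 1167 − 16.5 = 1150.5.

1150.5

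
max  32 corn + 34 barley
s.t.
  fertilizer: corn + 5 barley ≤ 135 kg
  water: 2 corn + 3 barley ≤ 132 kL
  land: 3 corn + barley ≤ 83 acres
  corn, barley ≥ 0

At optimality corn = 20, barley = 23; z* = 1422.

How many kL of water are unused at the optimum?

23

water used = 2·20 + 3·23 = 109; slack = 132 − 109 = 23.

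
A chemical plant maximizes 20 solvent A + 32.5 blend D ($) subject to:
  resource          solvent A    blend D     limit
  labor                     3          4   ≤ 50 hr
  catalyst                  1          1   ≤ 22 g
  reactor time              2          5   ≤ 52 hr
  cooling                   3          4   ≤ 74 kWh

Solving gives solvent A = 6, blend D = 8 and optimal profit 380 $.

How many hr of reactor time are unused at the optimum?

0

reactor time used = 2·6 + 5·8 = 52; slack = 52 − 52 = 0.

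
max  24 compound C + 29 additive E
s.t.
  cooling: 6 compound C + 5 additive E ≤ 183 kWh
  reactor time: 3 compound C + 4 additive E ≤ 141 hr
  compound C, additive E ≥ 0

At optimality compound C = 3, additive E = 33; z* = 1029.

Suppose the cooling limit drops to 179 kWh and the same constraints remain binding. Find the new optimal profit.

Both cooling and reactor time are binding at x*.
The binding rows give the dual system: 6·y_cooling + 3·y_reactor time = 24 and 5·y_cooling + 4·y_reactor time = 29.
Solving: y_cooling = 1, y_reactor time = 6.
Δz = y_cooling·Δb = 1 × (-4) = -4, so new z* = 1029 − 4 = 1025.

1025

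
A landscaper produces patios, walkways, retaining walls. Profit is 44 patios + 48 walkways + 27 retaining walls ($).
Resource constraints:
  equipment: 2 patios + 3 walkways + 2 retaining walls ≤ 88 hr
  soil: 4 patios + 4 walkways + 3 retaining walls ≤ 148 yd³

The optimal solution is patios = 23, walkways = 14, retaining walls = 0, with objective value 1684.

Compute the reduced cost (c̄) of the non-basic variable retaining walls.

-8

Check each constraint at x*: equipment 88/88 (tight); soil 148/148 (tight).
From A_Bᵀ y = c: 2·y_equipment + 4·y_soil = 44; 3·y_equipment + 4·y_soil = 48.
This yields shadow prices y_equipment = 4, y_soil = 9.
Reduced cost of retaining walls: c₃ − yᵀa₃ = 27 − (4·2 + 9·3) = 27 − 35 = -8.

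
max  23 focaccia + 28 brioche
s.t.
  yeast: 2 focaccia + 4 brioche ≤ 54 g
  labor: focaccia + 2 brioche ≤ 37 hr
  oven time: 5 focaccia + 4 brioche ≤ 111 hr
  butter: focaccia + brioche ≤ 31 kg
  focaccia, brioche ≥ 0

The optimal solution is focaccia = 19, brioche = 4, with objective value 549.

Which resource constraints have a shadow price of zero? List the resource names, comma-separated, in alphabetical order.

butter, labor

yeast: 54/54 (binding)
labor: 27/37 (slack 10)
oven time: 111/111 (binding)
butter: 23/31 (slack 8)
By complementary slackness, a constraint with positive slack has shadow price 0 → butter, labor.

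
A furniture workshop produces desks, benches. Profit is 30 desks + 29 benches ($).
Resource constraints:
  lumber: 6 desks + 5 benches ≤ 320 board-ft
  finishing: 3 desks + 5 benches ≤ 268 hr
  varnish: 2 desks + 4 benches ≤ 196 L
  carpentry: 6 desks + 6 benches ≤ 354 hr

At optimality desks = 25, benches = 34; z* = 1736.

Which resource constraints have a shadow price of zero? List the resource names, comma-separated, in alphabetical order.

finishing, varnish

lumber: 320/320 (binding)
finishing: 245/268 (slack 23)
varnish: 186/196 (slack 10)
carpentry: 354/354 (binding)
By complementary slackness, a constraint with positive slack has shadow price 0 → finishing, varnish.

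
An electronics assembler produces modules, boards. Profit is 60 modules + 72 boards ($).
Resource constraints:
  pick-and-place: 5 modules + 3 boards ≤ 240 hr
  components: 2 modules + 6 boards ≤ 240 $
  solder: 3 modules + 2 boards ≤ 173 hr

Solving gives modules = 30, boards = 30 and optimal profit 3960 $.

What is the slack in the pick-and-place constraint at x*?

0

pick-and-place used = 5·30 + 3·30 = 240; slack = 240 − 240 = 0.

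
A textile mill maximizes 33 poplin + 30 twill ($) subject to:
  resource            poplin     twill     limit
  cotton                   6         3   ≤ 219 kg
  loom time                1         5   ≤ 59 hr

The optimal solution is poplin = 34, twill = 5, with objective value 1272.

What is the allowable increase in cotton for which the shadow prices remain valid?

135

Binding constraints: cotton, loom time. The basis is B = [[6,3],[1,5]] with det 27.
Per unit increase in cotton, x* moves by d = (0.1852, -0.037).
The basis stays optimal until twill reaches 0; allowable increase = 135 kg.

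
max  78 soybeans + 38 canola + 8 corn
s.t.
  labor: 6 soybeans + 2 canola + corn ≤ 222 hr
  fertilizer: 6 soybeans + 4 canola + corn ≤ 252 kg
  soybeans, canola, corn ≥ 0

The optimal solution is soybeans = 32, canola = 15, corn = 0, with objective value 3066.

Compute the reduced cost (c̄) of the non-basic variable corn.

Check each constraint at x*: labor 222/222 (tight); fertilizer 252/252 (tight).
Dual feasibility on the basic columns requires 6·y_labor + 6·y_fertilizer = 78, 2·y_labor + 4·y_fertilizer = 38.
Solving: y_labor = 7, y_fertilizer = 6.
Reduced cost of corn: c₃ − yᵀa₃ = 8 − (7·1 + 6·1) = 8 − 13 = -5.

-5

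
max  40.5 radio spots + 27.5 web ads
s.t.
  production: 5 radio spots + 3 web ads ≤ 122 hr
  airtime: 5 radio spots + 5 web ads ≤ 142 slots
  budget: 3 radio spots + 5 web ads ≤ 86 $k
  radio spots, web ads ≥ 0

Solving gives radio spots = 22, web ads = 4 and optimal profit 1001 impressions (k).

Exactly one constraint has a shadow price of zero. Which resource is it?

airtime

production: 122/122 (binding)
airtime: 130/142 (slack 12)
budget: 86/86 (binding)
By complementary slackness, a constraint with positive slack has shadow price 0 → airtime.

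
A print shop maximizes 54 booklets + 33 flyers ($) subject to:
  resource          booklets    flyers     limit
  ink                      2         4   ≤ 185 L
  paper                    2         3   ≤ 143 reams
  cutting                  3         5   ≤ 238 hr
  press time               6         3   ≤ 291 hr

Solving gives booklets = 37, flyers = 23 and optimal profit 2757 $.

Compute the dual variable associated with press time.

8

Check each constraint at x*: ink 166/185 (slack 19); paper 143/143 (tight); cutting 226/238 (slack 12); press time 291/291 (tight).
Since ink, cutting are not tight, their duals are 0.
From A_Bᵀ y = c: 2·y_paper + 6·y_press time = 54; 3·y_paper + 3·y_press time = 33.
Solving: y_paper = 3, y_press time = 8.
Shadow price of press time = 8.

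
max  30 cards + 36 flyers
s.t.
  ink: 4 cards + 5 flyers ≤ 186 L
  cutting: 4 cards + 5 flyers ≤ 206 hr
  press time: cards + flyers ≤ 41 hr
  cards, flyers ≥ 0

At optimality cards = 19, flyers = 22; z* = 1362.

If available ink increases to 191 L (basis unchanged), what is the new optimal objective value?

1392

At the optimum: ink uses 186 of 186 (binding); cutting uses 186 of 206 (slack = 20); press time uses 41 of 41 (binding).
By complementary slackness, y = 0 for the non-binding constraint.
Dual feasibility on the basic columns requires 4·y_ink + 1·y_press time = 30, 5·y_ink + 1·y_press time = 36.
Solving: y_ink = 6, y_press time = 6.
Δz = y_ink·Δb = 6 × (5) = 30, so new z* = 1362 + 30 = 1392.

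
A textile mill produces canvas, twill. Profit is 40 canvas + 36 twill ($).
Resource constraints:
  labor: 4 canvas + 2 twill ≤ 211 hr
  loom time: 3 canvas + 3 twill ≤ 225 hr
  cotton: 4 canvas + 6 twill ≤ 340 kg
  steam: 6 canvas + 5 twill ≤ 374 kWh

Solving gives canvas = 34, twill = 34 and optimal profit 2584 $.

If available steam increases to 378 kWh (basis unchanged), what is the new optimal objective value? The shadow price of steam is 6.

Δb = 4, so new z* = 2584 + (6)·(4) = 2584 + 24 = 2608.

2608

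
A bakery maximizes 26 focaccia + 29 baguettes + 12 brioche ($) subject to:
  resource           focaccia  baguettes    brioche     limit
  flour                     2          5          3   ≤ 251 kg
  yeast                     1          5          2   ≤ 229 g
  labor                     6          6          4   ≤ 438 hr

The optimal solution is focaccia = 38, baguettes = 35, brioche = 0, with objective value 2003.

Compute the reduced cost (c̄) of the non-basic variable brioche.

-7

At the optimum: flour uses 251 of 251 (binding); yeast uses 213 of 229 (slack = 16); labor uses 438 of 438 (binding).
Since yeast is not tight, its dual is 0.
Dual feasibility on the basic columns requires 2·y_flour + 6·y_labor = 26, 5·y_flour + 6·y_labor = 29.
Solving: y_flour = 1, y_labor = 4.
Reduced cost of brioche: c₃ − yᵀa₃ = 12 − (1·3 + 4·4) = 12 − 19 = -7.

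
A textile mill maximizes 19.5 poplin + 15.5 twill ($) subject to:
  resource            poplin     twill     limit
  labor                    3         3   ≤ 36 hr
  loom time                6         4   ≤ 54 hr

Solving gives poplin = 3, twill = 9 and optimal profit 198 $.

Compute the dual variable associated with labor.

2.5

Both labor and loom time are binding at x*.
The binding rows give the dual system: 3·y_labor + 6·y_loom time = 19.5 and 3·y_labor + 4·y_loom time = 15.5.
This yields shadow prices y_labor = 2.5, y_loom time = 2.
Shadow price of labor = 2.5.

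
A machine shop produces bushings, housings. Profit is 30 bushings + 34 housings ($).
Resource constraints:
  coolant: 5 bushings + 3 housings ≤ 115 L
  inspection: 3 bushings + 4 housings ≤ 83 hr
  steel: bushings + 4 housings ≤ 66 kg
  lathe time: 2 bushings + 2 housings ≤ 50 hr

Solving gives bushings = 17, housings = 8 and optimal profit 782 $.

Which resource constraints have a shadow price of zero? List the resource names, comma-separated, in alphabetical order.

coolant, steel

coolant: 109/115 (slack 6)
inspection: 83/83 (binding)
steel: 49/66 (slack 17)
lathe time: 50/50 (binding)
By complementary slackness, a constraint with positive slack has shadow price 0 → coolant, steel.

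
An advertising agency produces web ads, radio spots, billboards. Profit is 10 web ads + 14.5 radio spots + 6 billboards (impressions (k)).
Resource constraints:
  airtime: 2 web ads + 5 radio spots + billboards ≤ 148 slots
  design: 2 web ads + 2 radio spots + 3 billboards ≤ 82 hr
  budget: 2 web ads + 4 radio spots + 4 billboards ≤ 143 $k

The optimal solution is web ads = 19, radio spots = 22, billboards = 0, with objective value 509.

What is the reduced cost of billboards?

Binding: airtime and design. Non-binding: budget (17 unused).
Since budget is not tight, its dual is 0.
The binding rows give the dual system: 2·y_airtime + 2·y_design = 10 and 5·y_airtime + 2·y_design = 14.5.
→ y_airtime = 1.5 and y_design = 3.5.
Reduced cost of billboards: c₃ − yᵀa₃ = 6 − (1.5·1 + 3.5·3) = 6 − 12 = -6.

-6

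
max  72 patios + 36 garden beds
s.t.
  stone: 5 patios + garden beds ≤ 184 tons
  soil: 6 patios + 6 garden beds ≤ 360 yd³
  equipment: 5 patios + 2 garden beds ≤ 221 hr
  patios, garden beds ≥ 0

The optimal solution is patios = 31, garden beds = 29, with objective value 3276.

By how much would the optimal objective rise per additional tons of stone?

Binding: stone and soil. Non-binding: equipment (8 unused).
Slack constraints have shadow price 0 (complementary slackness).
The binding rows give the dual system: 5·y_stone + 6·y_soil = 72 and 1·y_stone + 6·y_soil = 36.
→ y_stone = 9 and y_soil = 4.5.
Shadow price of stone = 9.

9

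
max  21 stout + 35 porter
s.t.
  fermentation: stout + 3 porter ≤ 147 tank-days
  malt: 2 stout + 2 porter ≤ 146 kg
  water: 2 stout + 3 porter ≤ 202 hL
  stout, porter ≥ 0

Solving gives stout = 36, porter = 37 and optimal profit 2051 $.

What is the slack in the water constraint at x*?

water used = 2·36 + 3·37 = 183; slack = 202 − 183 = 19.

19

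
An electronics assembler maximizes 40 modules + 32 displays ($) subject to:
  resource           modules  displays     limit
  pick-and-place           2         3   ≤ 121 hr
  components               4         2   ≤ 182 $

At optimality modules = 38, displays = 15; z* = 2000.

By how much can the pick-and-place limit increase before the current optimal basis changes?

152

Binding constraints: pick-and-place, components. The basis is B = [[2,3],[4,2]] with det -8.
Per unit increase in pick-and-place, x* moves by d = (-0.25, 0.5).
The basis stays optimal until modules reaches 0; allowable increase = 152 hr.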